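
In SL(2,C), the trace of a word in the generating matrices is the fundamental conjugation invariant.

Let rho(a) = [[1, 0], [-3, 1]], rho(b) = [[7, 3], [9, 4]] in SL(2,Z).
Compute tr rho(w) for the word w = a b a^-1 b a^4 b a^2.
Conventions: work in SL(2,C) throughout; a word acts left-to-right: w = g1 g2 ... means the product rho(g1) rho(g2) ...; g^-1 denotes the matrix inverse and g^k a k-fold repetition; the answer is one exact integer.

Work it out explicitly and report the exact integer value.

8021

rho(a) = [[1, 0], [-3, 1]]
... * rho(b) = [[7, 3], [9, 4]]  ->  [[7, 3], [-12, -5]]
... * rho(a^-1) = [[1, 0], [3, 1]]  ->  [[16, 3], [-27, -5]]
... * rho(b) = [[7, 3], [9, 4]]  ->  [[139, 60], [-234, -101]]
... * rho(a) = [[1, 0], [-3, 1]]  ->  [[-41, 60], [69, -101]]
... * rho(a) = [[1, 0], [-3, 1]]  ->  [[-221, 60], [372, -101]]
... * rho(a) = [[1, 0], [-3, 1]]  ->  [[-401, 60], [675, -101]]
... * rho(a) = [[1, 0], [-3, 1]]  ->  [[-581, 60], [978, -101]]
... * rho(b) = [[7, 3], [9, 4]]  ->  [[-3527, -1503], [5937, 2530]]
... * rho(a) = [[1, 0], [-3, 1]]  ->  [[982, -1503], [-1653, 2530]]
... * rho(a) = [[1, 0], [-3, 1]]  ->  [[5491, -1503], [-9243, 2530]]
tr = 5491 + 2530 = 8021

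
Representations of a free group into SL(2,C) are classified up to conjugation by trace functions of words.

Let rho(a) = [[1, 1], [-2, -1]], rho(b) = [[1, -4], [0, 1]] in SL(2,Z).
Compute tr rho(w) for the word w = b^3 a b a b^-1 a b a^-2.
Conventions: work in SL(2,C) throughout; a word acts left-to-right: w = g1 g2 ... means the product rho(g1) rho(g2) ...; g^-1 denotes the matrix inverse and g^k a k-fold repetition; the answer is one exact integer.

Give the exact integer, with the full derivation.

rho(b) = [[1, -4], [0, 1]]
... * rho(b) = [[1, -4], [0, 1]]  ->  [[1, -8], [0, 1]]
... * rho(b) = [[1, -4], [0, 1]]  ->  [[1, -12], [0, 1]]
... * rho(a) = [[1, 1], [-2, -1]]  ->  [[25, 13], [-2, -1]]
... * rho(b) = [[1, -4], [0, 1]]  ->  [[25, -87], [-2, 7]]
... * rho(a) = [[1, 1], [-2, -1]]  ->  [[199, 112], [-16, -9]]
... * rho(b^-1) = [[1, 4], [0, 1]]  ->  [[199, 908], [-16, -73]]
... * rho(a) = [[1, 1], [-2, -1]]  ->  [[-1617, -709], [130, 57]]
... * rho(b) = [[1, -4], [0, 1]]  ->  [[-1617, 5759], [130, -463]]
... * rho(a^-1) = [[-1, -1], [2, 1]]  ->  [[13135, 7376], [-1056, -593]]
... * rho(a^-1) = [[-1, -1], [2, 1]]  ->  [[1617, -5759], [-130, 463]]
tr = 1617 + 463 = 2080

2080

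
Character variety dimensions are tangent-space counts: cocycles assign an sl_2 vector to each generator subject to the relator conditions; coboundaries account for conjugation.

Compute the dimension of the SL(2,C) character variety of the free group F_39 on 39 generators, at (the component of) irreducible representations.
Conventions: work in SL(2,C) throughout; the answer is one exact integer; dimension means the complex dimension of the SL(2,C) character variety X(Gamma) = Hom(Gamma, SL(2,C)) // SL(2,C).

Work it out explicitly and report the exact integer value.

114

Here Gamma is free of rank 39 — no relator constrains a cocycle.
So Z^1 = (sl_2)^39 in full: dim Z^1 = 117.
At an irreducible rho the centralizer of the image in sl_2 is 0, so the coboundary map sl_2 -> Z^1 is injective: dim B^1 = 3.
Therefore dim X = 117 - 3 = 114.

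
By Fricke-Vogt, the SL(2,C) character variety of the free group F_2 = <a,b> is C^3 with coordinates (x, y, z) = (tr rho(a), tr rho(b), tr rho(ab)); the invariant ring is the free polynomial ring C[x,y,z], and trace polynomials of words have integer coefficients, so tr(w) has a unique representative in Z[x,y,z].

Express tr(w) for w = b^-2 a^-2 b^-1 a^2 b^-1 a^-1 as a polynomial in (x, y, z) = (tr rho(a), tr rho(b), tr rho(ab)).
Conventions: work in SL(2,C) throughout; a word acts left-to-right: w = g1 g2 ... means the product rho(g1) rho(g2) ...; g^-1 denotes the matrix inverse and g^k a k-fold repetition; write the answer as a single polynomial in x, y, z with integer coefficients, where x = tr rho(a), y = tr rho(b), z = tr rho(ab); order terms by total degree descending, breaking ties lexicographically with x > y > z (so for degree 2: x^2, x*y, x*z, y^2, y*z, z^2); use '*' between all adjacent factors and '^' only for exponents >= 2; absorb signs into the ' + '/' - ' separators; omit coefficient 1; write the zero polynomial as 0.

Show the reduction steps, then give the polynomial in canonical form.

tr(a b^-1) = tr(a) * tr(b) - tr(a b) = x*y - z
tr(b^-1 a b^-1) = tr(a b^-1) * tr(b) - tr(a) = x*y^2 - y*z - x
apply: tr(a b^-3) = tr(b^-1 a b^-1) * tr(b) - tr(b^-1 a) = x*y^3 - y^2*z - 2*x*y + z
tr(a^2) = tr(a) * tr(a) - tr(1) = x^2 - 2
apply: tr(a^2 b) = tr(a) * tr(b a) - tr(b) = x*z - y
use: tr(b^-1 a^2) = tr(a^2) * tr(b) - tr(a^2 b) = x^2*y - x*z - y
tr(a^2 b^-2) = tr(b^-1 a^2) * tr(b) - tr(b^-1 a^2 b) = x^2*y^2 - x*y*z - x^2 - y^2 + 2
tr(a b a^2) = tr(a) * tr(a b a) - tr(a b) = x^2*z - x*y - z
use: tr(b a b a) = tr(b a) * tr(b a) - tr(1) = z^2 - 2
apply: tr(b a b) = tr(b) * tr(a b) - tr(a) = y*z - x
tr(a b a^2 b) = tr(a) * tr(b a b a) - tr(b a b) = x*z^2 - y*z - x
tr(b^-1 a b a^2) = tr(a b a^2) * tr(b) - tr(a b a^2 b) = x^2*y*z - x*y^2 - x*z^2 + x
use: tr(a b a^2 b^-2) = tr(b^-1 a b a^2) * tr(b) - tr(b^-1 a b a^2 b) = x^2*y^2*z - x*y^3 - x*y*z^2 - x^2*z + 2*x*y + z
tr(b a^2 b^-3 a) = tr(a b a^2 b^-2) * tr(b) - tr(a b a^2 b^-1) = x^2*y^3*z - x*y^4 - x*y^2*z^2 - 2*x^2*y*z + 3*x*y^2 + x*z^2 + y*z - x
tr(a^2 b^-3 a^-1 b) = tr(b a^2 b^-3) * tr(a) - tr(b a^2 b^-3 a) = -x^2*y^3*z + x^3*y^2 + x*y^4 + x*y^2*z^2 + x^2*y*z - x^3 - 4*x*y^2 - x*z^2 - y*z + 3*x
apply: tr(b^-2 a^-1 b^-1 a^2 b^-1) = tr(a^2 b^-3 a^-1) * tr(b) - tr(a^2 b^-3 a^-1 b) = x^2*y^3*z - x^3*y^2 - x*y^2*z^2 - x^2*y*z - y^3*z + x^3 + 2*x*y^2 + x*z^2 + 2*y*z - 3*x
tr(b^-1 a b a) = tr(a b a) * tr(b) - tr(a b a b) = x*y*z - y^2 - z^2 + 2
tr(a b^-2 a b) = tr(b^-1 a b a) * tr(b) - tr(b^-1 a b a b) = x*y^2*z - y^3 - y*z^2 - x*z + 3*y
tr(a b^-1 a b^-2) = tr(a b^-2 a) * tr(b) - tr(a b^-2 a b) = x^2*y^3 - 2*x*y^2*z - x^2*y + y*z^2 + x*z - y
apply: tr(b^2) = tr(b) * tr(b) - tr(1) = y^2 - 2
tr(a b^2 a) = tr(a) * tr(b^2 a) - tr(b^2) = x*y*z - x^2 - y^2 + 2
use: tr(b a^3 b) = tr(a) * tr(a b^2 a) - tr(a b^2) = x^2*y*z - x^3 - x*y^2 - y*z + 3*x
apply: tr(b a^3 b a) = tr(a) * tr(a b a b a) - tr(a b a b) = x^2*z^2 - x*y*z - x^2 - z^2 + 2
tr(a b a^-1 b a^2) = tr(b a^3 b) * tr(a) - tr(b a^3 b a) = x^3*y*z - x^4 - x^2*y^2 - x^2*z^2 + 4*x^2 + z^2 - 2
apply: tr(b a b^2 a) = tr(b) * tr(a b a b) - tr(a b a) = y*z^2 - x*z - y
tr(b a b^2) = tr(b) * tr(b a b) - tr(b a) = y^2*z - x*y - z
tr(b a^2 b a b) = tr(a) * tr(b a b^2 a) - tr(b a b^2) = x*y*z^2 - x^2*z - y^2*z + z
apply: tr(b a b a b a) = tr(b a) * tr(b a b a) - tr(b^-1 a^-1) = z^3 - 3*z
tr(b a^2 b a b a) = tr(a) * tr(b a b a b a) - tr(b a b a b) = x*z^3 - y*z^2 - 2*x*z + y
apply: tr(a b a^-1 b a^2 b) = tr(b a^2 b a b) * tr(a) - tr(b a^2 b a b a) = x^2*y*z^2 - x^3*z - x*y^2*z - x*z^3 + y*z^2 + 3*x*z - y
tr(a^-1 b a^2 b^-1 a b) = tr(a b a^-1 b a^2) * tr(b) - tr(a b a^-1 b a^2 b) = x^3*y^2*z - x^4*y - x^2*y^3 - 2*x^2*y*z^2 + x^3*z + x*y^2*z + x*z^3 + 4*x^2*y - 3*x*z - y
tr(b^-1 a^-1 b a^2 b^-1 a) = tr(a^-1 b a^2 b^-1 a) * tr(b) - tr(a^-1 b a^2 b^-1 a b) = -x^3*y^2*z + x^4*y + x^2*y^3 + 2*x^2*y*z^2 - x^3*z - x*y^2*z - x*z^3 - 3*x^2*y + 3*x*z - y
tr(a^2 b^-1 a b^-2 a^-1 b) = tr(b^-1 a^-1 b a^2 b^-1 a) * tr(b) - tr(b^-1 a^-1 b a^2 b^-1 a b) = -x^3*y^3*z + x^4*y^2 + x^2*y^4 + 2*x^2*y^2*z^2 - x^3*y*z - x*y^3*z - x*y*z^3 - 3*x^2*y^2 + 3*x*y*z - x^2 - y^2 + 2
tr(b^-2 a^-1 b^-1 a^2 b^-1 a) = tr(a^2 b^-1 a b^-2 a^-1) * tr(b) - tr(a^2 b^-1 a b^-2 a^-1 b) = x^3*y^3*z - x^4*y^2 - 2*x^2*y^2*z^2 + x^3*y*z - x*y^3*z + x*y*z^3 + 2*x^2*y^2 + y^2*z^2 - 2*x*y*z + x^2 - 2
apply: tr(b^-1 a^2 b^-1 a^-1 b^-2 a^-1) = tr(b^-2 a^-1 b^-1 a^2 b^-1) * tr(a) - tr(b^-2 a^-1 b^-1 a^2 b^-1 a) = x^2*y^2*z^2 - 2*x^3*y*z - x*y*z^3 + x^4 + x^2*z^2 - y^2*z^2 + 4*x*y*z - 4*x^2 + 2
tr(a^2 b^-3) = tr(a^2 b^-2) * tr(b) - tr(a^2 b^-1) = x^2*y^3 - x*y^2*z - 2*x^2*y - y^3 + x*z + 3*y
apply: tr(b^-3 a^2 b^-1) = tr(a^2 b^-3) * tr(b) - tr(a^2 b^-2) = x^2*y^4 - x*y^3*z - 3*x^2*y^2 - y^4 + 2*x*y*z + x^2 + 4*y^2 - 2
tr(a^3) = tr(a) * tr(a^2) - tr(a) = x^3 - 3*x
tr(a^2 b^-1 a) = tr(a^3) * tr(b) - tr(a^3 b) = x^3*y - x^2*z - 2*x*y + z
use: tr(b^-1 a^2 b^-1 a) = tr(a^2 b^-1 a) * tr(b) - tr(a^2 b^-1 a b) = x^3*y^2 - 2*x^2*y*z - x*y^2 + x*z^2 + y*z - x
tr(a^2 b^-1 a b^-2) = tr(b^-1 a^2 b^-1 a) * tr(b) - tr(b^-1 a^2 b^-1 a b) = x^3*y^3 - 2*x^2*y^2*z - x^3*y - x*y^3 + x*y*z^2 + x^2*z + y^2*z + x*y - z
apply: tr(b^-3 a^2 b^-1 a) = tr(a^2 b^-1 a b^-2) * tr(b) - tr(a^2 b^-1 a b^-1) = x^3*y^4 - 2*x^2*y^3*z - 2*x^3*y^2 - x*y^4 + x*y^2*z^2 + 3*x^2*y*z + y^3*z + 2*x*y^2 - x*z^2 - 2*y*z + x
use: tr(b^-1 a^2 b^-1 a^-1 b^-2) = tr(b^-3 a^2 b^-1) * tr(a) - tr(b^-3 a^2 b^-1 a) = x^2*y^3*z - x^3*y^2 - x*y^2*z^2 - x^2*y*z - y^3*z + x^3 + 2*x*y^2 + x*z^2 + 2*y*z - 3*x
use: tr(b^-2 a^-2 b^-1 a^2 b^-1 a^-1) = tr(b^-1 a^2 b^-1 a^-1 b^-2 a^-1) * tr(a) - tr(b^-1 a^2 b^-1 a^-1 b^-2) = x^3*y^2*z^2 - 2*x^4*y*z - x^2*y^3*z - x^2*y*z^3 + x^5 + x^3*y^2 + x^3*z^2 + 5*x^2*y*z + y^3*z - 5*x^3 - 2*x*y^2 - x*z^2 - 2*y*z + 5*x

x^3*y^2*z^2 - 2*x^4*y*z - x^2*y^3*z - x^2*y*z^3 + x^5 + x^3*y^2 + x^3*z^2 + 5*x^2*y*z + y^3*z - 5*x^3 - 2*x*y^2 - x*z^2 - 2*y*z + 5*x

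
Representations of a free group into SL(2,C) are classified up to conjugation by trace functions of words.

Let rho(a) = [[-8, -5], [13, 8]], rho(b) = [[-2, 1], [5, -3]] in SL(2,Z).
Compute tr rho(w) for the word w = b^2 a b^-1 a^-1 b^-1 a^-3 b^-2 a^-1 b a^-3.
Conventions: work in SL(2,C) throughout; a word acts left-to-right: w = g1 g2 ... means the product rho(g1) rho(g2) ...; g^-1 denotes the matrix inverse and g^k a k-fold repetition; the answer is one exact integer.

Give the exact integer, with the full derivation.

83989520

rho(b) = [[-2, 1], [5, -3]]
... * rho(b) = [[-2, 1], [5, -3]]  ->  [[9, -5], [-25, 14]]
... * rho(a) = [[-8, -5], [13, 8]]  ->  [[-137, -85], [382, 237]]
... * rho(b^-1) = [[-3, -1], [-5, -2]]  ->  [[836, 307], [-2331, -856]]
... * rho(a^-1) = [[8, 5], [-13, -8]]  ->  [[2697, 1724], [-7520, -4807]]
... * rho(b^-1) = [[-3, -1], [-5, -2]]  ->  [[-16711, -6145], [46595, 17134]]
... * rho(a^-1) = [[8, 5], [-13, -8]]  ->  [[-53803, -34395], [150018, 95903]]
... * rho(a^-1) = [[8, 5], [-13, -8]]  ->  [[16711, 6145], [-46595, -17134]]
... * rho(a^-1) = [[8, 5], [-13, -8]]  ->  [[53803, 34395], [-150018, -95903]]
... * rho(b^-1) = [[-3, -1], [-5, -2]]  ->  [[-333384, -122593], [929569, 341824]]
... * rho(b^-1) = [[-3, -1], [-5, -2]]  ->  [[1613117, 578570], [-4497827, -1613217]]
... * rho(a^-1) = [[8, 5], [-13, -8]]  ->  [[5383526, 3437025], [-15010795, -9583399]]
... * rho(b) = [[-2, 1], [5, -3]]  ->  [[6418073, -4927549], [-17895405, 13739402]]
... * rho(a^-1) = [[8, 5], [-13, -8]]  ->  [[115402721, 71510757], [-321775466, -199392241]]
... * rho(a^-1) = [[8, 5], [-13, -8]]  ->  [[-6418073, 4927549], [17895405, -13739402]]
... * rho(a^-1) = [[8, 5], [-13, -8]]  ->  [[-115402721, -71510757], [321775466, 199392241]]
tr = -115402721 + 199392241 = 83989520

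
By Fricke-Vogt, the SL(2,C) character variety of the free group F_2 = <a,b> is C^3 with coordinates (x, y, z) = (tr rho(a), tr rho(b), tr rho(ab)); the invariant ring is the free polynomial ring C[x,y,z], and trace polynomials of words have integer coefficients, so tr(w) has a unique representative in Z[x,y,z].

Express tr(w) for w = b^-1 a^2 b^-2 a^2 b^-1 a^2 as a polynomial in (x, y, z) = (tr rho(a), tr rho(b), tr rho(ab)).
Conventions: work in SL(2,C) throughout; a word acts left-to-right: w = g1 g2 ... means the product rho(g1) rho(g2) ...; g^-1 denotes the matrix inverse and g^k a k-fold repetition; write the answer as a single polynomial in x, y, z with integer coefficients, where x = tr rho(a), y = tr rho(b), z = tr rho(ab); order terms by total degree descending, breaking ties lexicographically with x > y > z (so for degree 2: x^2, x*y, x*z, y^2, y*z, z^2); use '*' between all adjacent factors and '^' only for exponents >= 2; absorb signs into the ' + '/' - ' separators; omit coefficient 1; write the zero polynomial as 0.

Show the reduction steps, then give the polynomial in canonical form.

x^6*y^4 - 3*x^5*y^3*z - x^6*y^2 - 3*x^4*y^4 + 3*x^4*y^2*z^2 + 2*x^5*y*z + 6*x^3*y^3*z - x^3*y*z^3 + 4*x^4*y^2 - x^4*z^2 + 3*x^2*y^4 - 3*x^2*y^2*z^2 - 6*x^3*y*z - 3*x*y^3*z - 7*x^2*y^2 + 2*x^2*z^2 - y^4 + 6*x*y*z + x^2 + 4*y^2 - 2

reduce: trace(a^2) = trace(a) trace(a) - trace(1) = x^2 - 2
trace(a^3) = trace(a) trace(a^2) - trace(a) = x^3 - 3*x
trace(a^4) = trace(a) trace(a^3) - trace(a^2) = x^4 - 4*x^2 + 2
so trace(a^5) = trace(a) trace(a^4) - trace(a^3) = x^5 - 5*x^3 + 5*x
reduce: trace(a^6) = trace(a) trace(a^5) - trace(a^4) = x^6 - 6*x^4 + 9*x^2 - 2
reduce: trace(b a^2) = trace(a) trace(b a) - trace(b) = x*z - y
trace(b a^3) = trace(a) trace(b a^2) - trace(b a) = x^2*z - x*y - z
trace(a b a^3) = trace(a) trace(b a^3) - trace(b a^2) = x^3*z - x^2*y - 2*x*z + y
so trace(a^4 b a) = trace(a) trace(a b a^3) - trace(a b a^2) = x^4*z - x^3*y - 3*x^2*z + 2*x*y + z
so trace(a^6 b) = trace(a) trace(a^4 b a) - trace(a^4 b) = x^5*z - x^4*y - 4*x^3*z + 3*x^2*y + 3*x*z - y
reduce: trace(a^4 b^-1 a^2) = trace(a^6) trace(b) - trace(a^6 b) = x^6*y - x^5*z - 5*x^4*y + 4*x^3*z + 6*x^2*y - 3*x*z - y
so trace(b a b a) = trace(b a) trace(b a) - trace(1)   [split at repeated b] = z^2 - 2
trace(b a b) = trace(b) trace(a b) - trace(a) = y*z - x
trace(a b a b a) = trace(a) trace(b a b a) - trace(b a b) = x*z^2 - y*z - x
reduce: trace(a^2 b a b a) = trace(a) trace(a b a b a) - trace(a b a b) = x^2*z^2 - x*y*z - x^2 - z^2 + 2
trace(b a^4 b a) = trace(a) trace(a^2 b a b a) - trace(a^2 b a b) = x^3*z^2 - x^2*y*z - x^3 - 2*x*z^2 + y*z + 3*x
reduce: trace(b^2) = trace(b) trace(b) - trace(1) = y^2 - 2
reduce: trace(a b^2 a) = trace(a) trace(b^2 a) - trace(b^2) = x*y*z - x^2 - y^2 + 2
trace(b^2 a^3) = trace(a) trace(a b^2 a) - trace(a b^2) = x^2*y*z - x^3 - x*y^2 - y*z + 3*x
reduce: trace(b a^4 b) = trace(a) trace(b^2 a^3) - trace(b^2 a^2) = x^3*y*z - x^4 - x^2*y^2 - 2*x*y*z + 4*x^2 + y^2 - 2
trace(a^2 b a^4 b) = trace(a) trace(b a^4 b a) - trace(b a^4 b) = x^4*z^2 - 2*x^3*y*z + x^2*y^2 - 2*x^2*z^2 + 3*x*y*z - x^2 - y^2 + 2
trace(a^4 b^-1 a^2 b) = trace(a^2 b a^4) trace(b) - trace(a^2 b a^4 b) = x^5*y*z - x^4*y^2 - x^4*z^2 - 2*x^3*y*z + 2*x^2*y^2 + 2*x^2*z^2 + x^2 - 2
reduce: trace(a^2 b^-1 a^4 b^-1) = trace(a^4 b^-1 a^2) trace(b) - trace(a^4 b^-1 a^2 b) = x^6*y^2 - 2*x^5*y*z - 4*x^4*y^2 + x^4*z^2 + 6*x^3*y*z + 4*x^2*y^2 - 2*x^2*z^2 - 3*x*y*z - x^2 - y^2 + 2
trace(a^2 b^-2 a^2 b^-1 a^2) = trace(a^2 b^-1 a^4 b^-1) trace(b) - trace(a^2 b^-1 a^4) = x^6*y^3 - 2*x^5*y^2*z - x^6*y - 4*x^4*y^3 + x^4*y*z^2 + x^5*z + 6*x^3*y^2*z + 5*x^4*y + 4*x^2*y^3 - 2*x^2*y*z^2 - 4*x^3*z - 3*x*y^2*z - 7*x^2*y - y^3 + 3*x*z + 3*y
trace(a^2 b a^2 b^-1 a^2) = trace(a^4 b a^2) trace(b) - trace(a^4 b a^2 b) = x^5*y*z - x^4*y^2 - x^4*z^2 - 2*x^3*y*z + 2*x^2*y^2 + 2*x^2*z^2 + x^2 - 2
so trace(b a b a b a) = trace(a b) trace(a b a b) - trace(a^-1 b^-1)   [split at repeated a] = z^3 - 3*z
so trace(b a b a b) = trace(b) trace(a b a b) - trace(a b a) = y*z^2 - x*z - y
trace(b a^2 b a b a) = trace(a) trace(b a b a b a) - trace(b a b a b) = x*z^3 - y*z^2 - 2*x*z + y
so trace(b a b^2) = trace(b) trace(a b^2) - trace(a b) = y^2*z - x*y - z
trace(b a^2 b a b) = trace(a) trace(b a b^2 a) - trace(b a b^2) = x*y*z^2 - x^2*z - y^2*z + z
trace(b a^2 b a^2 b a) = trace(a) trace(b a^2 b a b a) - trace(b a^2 b a b) = x^2*z^3 - 2*x*y*z^2 - x^2*z + y^2*z + x*y - z
reduce: trace(a^2 b a^2 b) = trace(a) trace(b a^2 b a) - trace(b a^2 b) = x^2*z^2 - 2*x*y*z + y^2 - 2
trace(b a^2 b a^2 b) = trace(b) trace(a^2 b a^2 b) - trace(a^2 b a^2) = x^2*y*z^2 - x^3*z - 2*x*y^2*z + x^2*y + y^3 + 2*x*z - 3*y
trace(a^2 b a^2 b a^2 b) = trace(a) trace(b a^2 b a^2 b a) - trace(b a^2 b a^2 b) = x^3*z^3 - 3*x^2*y*z^2 + 3*x*y^2*z - y^3 - 3*x*z + 3*y
so trace(a^2 b a^2 b^-1 a^2 b) = trace(a^2 b a^2 b a^2) trace(b) - trace(a^2 b a^2 b a^2 b) = x^4*y*z^2 - 2*x^3*y^2*z - x^3*z^3 + x^2*y^3 + x^2*y*z^2 - x^2*y + 3*x*z - y
so trace(a^2 b^-1 a^2 b a^2 b^-1) = trace(a^2 b a^2 b^-1 a^2) trace(b) - trace(a^2 b a^2 b^-1 a^2 b) = x^5*y^2*z - x^4*y^3 - 2*x^4*y*z^2 + x^3*z^3 + x^2*y^3 + x^2*y*z^2 + 2*x^2*y - 3*x*z - y
so trace(a^2 b^-2 a^2 b^-1 a^2 b) = trace(a^2 b^-1 a^2 b a^2 b^-1) trace(b) - trace(a^2 b^-1 a^2 b a^2) = x^5*y^3*z - x^4*y^4 - 2*x^4*y^2*z^2 - x^5*y*z + x^3*y*z^3 + x^4*y^2 + x^4*z^2 + x^2*y^4 + x^2*y^2*z^2 + 2*x^3*y*z - 2*x^2*z^2 - 3*x*y*z - x^2 - y^2 + 2
trace(b^-1 a^2 b^-2 a^2 b^-1 a^2) = trace(a^2 b^-2 a^2 b^-1 a^2) trace(b) - trace(a^2 b^-2 a^2 b^-1 a^2 b) = x^6*y^4 - 3*x^5*y^3*z - x^6*y^2 - 3*x^4*y^4 + 3*x^4*y^2*z^2 + 2*x^5*y*z + 6*x^3*y^3*z - x^3*y*z^3 + 4*x^4*y^2 - x^4*z^2 + 3*x^2*y^4 - 3*x^2*y^2*z^2 - 6*x^3*y*z - 3*x*y^3*z - 7*x^2*y^2 + 2*x^2*z^2 - y^4 + 6*x*y*z + x^2 + 4*y^2 - 2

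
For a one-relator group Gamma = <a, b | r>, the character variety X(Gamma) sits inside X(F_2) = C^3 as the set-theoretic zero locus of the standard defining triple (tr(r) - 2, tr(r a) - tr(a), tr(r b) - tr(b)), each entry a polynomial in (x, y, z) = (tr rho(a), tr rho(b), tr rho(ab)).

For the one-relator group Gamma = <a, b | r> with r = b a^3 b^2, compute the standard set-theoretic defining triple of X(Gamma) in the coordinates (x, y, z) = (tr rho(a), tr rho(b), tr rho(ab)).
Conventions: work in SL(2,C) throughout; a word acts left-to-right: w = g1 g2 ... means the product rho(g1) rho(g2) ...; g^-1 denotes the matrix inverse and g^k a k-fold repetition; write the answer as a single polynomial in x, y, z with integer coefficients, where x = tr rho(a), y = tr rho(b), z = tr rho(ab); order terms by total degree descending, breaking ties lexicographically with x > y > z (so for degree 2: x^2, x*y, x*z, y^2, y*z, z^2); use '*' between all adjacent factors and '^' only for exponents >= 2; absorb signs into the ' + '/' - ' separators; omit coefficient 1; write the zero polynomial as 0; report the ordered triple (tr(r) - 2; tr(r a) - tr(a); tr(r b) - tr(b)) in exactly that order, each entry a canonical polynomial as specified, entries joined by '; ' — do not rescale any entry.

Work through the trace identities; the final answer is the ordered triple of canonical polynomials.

reduce: trace(b^2 a) = trace(b)*trace(a b) - trace(a) = y*z - x
trace(b^2) = trace(b)*trace(b) - trace(1) = y^2 - 2
reduce: trace(b^2 a^2) = trace(a)*trace(b^2 a) - trace(b^2) = x*y*z - x^2 - y^2 + 2
so trace(b a^3 b) = trace(a)*trace(b^2 a^2) - trace(b^2 a) = x^2*y*z - x^3 - x*y^2 - y*z + 3*x
trace(b a^2) = trace(a)*trace(b a) - trace(b) = x*z - y
reduce: trace(b a^3) = trace(a)*trace(b a^2) - trace(b a) = x^2*z - x*y - z
reduce: trace(b a^3 b^2) = trace(b)*trace(b a^3 b) - trace(b a^3) = x^2*y^2*z - x^3*y - x*y^3 - x^2*z - y^2*z + 4*x*y + z
trace(b a b a) = trace(b a)*trace(b a) - trace(1)   [split at repeated b] = z^2 - 2
reduce: trace(a b a b a) = trace(a)*trace(b a b a) - trace(b a b) = x*z^2 - y*z - x
reduce: trace(a b a^3 b) = trace(a)*trace(a b a b a) - trace(a b a b) = x^2*z^2 - x*y*z - x^2 - z^2 + 2
so trace(a b a^3) = trace(a)*trace(a b a^2) - trace(a b a) = x^3*z - x^2*y - 2*x*z + y
trace(b a^3 b^2 a) = trace(b)*trace(a b a^3 b) - trace(a b a^3) = x^2*y*z^2 - x^3*z - x*y^2*z - y*z^2 + 2*x*z + y
trace(b a^3 b^3) = trace(b)*trace(b a^3 b^2) - trace(b a^3 b) = x^2*y^3*z - x^3*y^2 - x*y^4 - 2*x^2*y*z - y^3*z + x^3 + 5*x*y^2 + 2*y*z - 3*x
assemble the triple (trace(r) - 2; trace(r a) - x; trace(r b) - y)

x^2*y^2*z - x^3*y - x*y^3 - x^2*z - y^2*z + 4*x*y + z - 2; x^2*y*z^2 - x^3*z - x*y^2*z - y*z^2 + 2*x*z - x + y; x^2*y^3*z - x^3*y^2 - x*y^4 - 2*x^2*y*z - y^3*z + x^3 + 5*x*y^2 + 2*y*z - 3*x - y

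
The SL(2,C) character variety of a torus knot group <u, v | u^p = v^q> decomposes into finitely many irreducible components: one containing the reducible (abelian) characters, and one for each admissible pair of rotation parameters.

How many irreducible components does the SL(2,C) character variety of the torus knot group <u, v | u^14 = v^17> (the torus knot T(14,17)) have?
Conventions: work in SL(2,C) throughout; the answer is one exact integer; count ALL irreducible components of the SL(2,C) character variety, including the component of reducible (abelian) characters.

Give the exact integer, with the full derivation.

105

In the torus knot group T(14,17), u^14 = v^17 is central, so an irreducible representation sends it to +I or -I (Schur).
This locks tr(u) to 2*cos(pi*alpha/14), alpha in 1..13, and tr(v) to 2*cos(pi*beta/17), beta in 1..16, on each component of irreducible characters.
u^14 = (-1)^alpha I and v^17 = (-1)^beta I must agree, so alpha and beta have equal parity.
Counting: 7 odd alphas x 8 odd betas + 6 even alphas x 8 even betas = 56 + 48 = 104.
That is 104 components of irreducible characters, and with the reducible (abelian) component the total is 105.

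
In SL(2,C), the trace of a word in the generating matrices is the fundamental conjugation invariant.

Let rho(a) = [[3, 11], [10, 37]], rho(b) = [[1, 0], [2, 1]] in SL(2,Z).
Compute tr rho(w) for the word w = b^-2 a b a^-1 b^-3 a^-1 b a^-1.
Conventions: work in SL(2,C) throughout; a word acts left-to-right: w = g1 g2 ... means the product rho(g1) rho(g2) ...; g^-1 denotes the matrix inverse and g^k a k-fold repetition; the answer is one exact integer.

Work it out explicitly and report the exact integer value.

rho(b^-1) = [[1, 0], [-2, 1]]
... * rho(b^-1) = [[1, 0], [-2, 1]]  ->  [[1, 0], [-4, 1]]
... * rho(a) = [[3, 11], [10, 37]]  ->  [[3, 11], [-2, -7]]
... * rho(b) = [[1, 0], [2, 1]]  ->  [[25, 11], [-16, -7]]
... * rho(a^-1) = [[37, -11], [-10, 3]]  ->  [[815, -242], [-522, 155]]
... * rho(b^-1) = [[1, 0], [-2, 1]]  ->  [[1299, -242], [-832, 155]]
... * rho(b^-1) = [[1, 0], [-2, 1]]  ->  [[1783, -242], [-1142, 155]]
... * rho(b^-1) = [[1, 0], [-2, 1]]  ->  [[2267, -242], [-1452, 155]]
... * rho(a^-1) = [[37, -11], [-10, 3]]  ->  [[86299, -25663], [-55274, 16437]]
... * rho(b) = [[1, 0], [2, 1]]  ->  [[34973, -25663], [-22400, 16437]]
... * rho(a^-1) = [[37, -11], [-10, 3]]  ->  [[1550631, -461692], [-993170, 295711]]
tr = 1550631 + 295711 = 1846342

1846342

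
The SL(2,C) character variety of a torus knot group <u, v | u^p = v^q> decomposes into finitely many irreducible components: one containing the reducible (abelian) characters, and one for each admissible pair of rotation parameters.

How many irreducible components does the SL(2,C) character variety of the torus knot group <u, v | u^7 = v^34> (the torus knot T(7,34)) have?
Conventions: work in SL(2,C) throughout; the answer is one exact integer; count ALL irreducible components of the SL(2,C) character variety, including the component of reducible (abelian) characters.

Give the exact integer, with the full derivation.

In the torus knot group T(7,34), u^7 = v^34 is central, so an irreducible representation sends it to +I or -I (Schur).
On an irreducible component, tr(u) is locked at 2*cos(pi*alpha/7) for some alpha in 1..6, and tr(v) at 2*cos(pi*beta/34) for some beta in 1..33.
Consistency of u^7 = (-1)^alpha I with v^34 = (-1)^beta I forces alpha = beta (mod 2).
Counting: 3 odd alphas x 17 odd betas + 3 even alphas x 16 even betas = 51 + 48 = 99.
components with irreducible characters: 99; plus the single component of reducible (abelian) characters: total 100.

100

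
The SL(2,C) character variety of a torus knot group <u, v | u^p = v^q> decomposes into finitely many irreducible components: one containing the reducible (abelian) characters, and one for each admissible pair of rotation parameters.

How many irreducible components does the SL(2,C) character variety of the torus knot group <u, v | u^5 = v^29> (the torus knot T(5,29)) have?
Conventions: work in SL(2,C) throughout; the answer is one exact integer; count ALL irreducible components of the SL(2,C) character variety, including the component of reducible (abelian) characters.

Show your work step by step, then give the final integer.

57

Gamma = < u, v | u^5 = v^29 > (torus knot T(5,29)); the central element u^5 = v^29 acts as +I or -I in any irreducible SL(2,C) representation.
On an irreducible component, tr(u) is locked at 2*cos(pi*alpha/5) for some alpha in 1..4, and tr(v) at 2*cos(pi*beta/29) for some beta in 1..28.
The two central values (-1)^alpha I and (-1)^beta I must be the same matrix, so alpha and beta share a parity.
count pairs: odd alpha (2 choices) x odd beta (14), plus even alpha (2) x even beta (14): 2*14 + 2*14 = 56.
components with irreducible characters: 56; plus the single component of reducible (abelian) characters: total 57.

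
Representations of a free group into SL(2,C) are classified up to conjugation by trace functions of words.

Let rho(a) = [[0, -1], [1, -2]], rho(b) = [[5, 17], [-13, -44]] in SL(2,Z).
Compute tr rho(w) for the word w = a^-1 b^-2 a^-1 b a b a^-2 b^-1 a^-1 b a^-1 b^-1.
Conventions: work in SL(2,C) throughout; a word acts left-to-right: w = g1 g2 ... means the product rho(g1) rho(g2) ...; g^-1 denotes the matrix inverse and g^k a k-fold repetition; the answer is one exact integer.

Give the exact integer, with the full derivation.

rho(a^-1) = [[-2, 1], [-1, 0]]
... * rho(b^-1) = [[-44, -17], [13, 5]]  ->  [[101, 39], [44, 17]]
... * rho(b^-1) = [[-44, -17], [13, 5]]  ->  [[-3937, -1522], [-1715, -663]]
... * rho(a^-1) = [[-2, 1], [-1, 0]]  ->  [[9396, -3937], [4093, -1715]]
... * rho(b) = [[5, 17], [-13, -44]]  ->  [[98161, 332960], [42760, 145041]]
... * rho(a) = [[0, -1], [1, -2]]  ->  [[332960, -764081], [145041, -332842]]
... * rho(b) = [[5, 17], [-13, -44]]  ->  [[11597853, 39279884], [5052151, 17110745]]
... * rho(a^-1) = [[-2, 1], [-1, 0]]  ->  [[-62475590, 11597853], [-27215047, 5052151]]
... * rho(a^-1) = [[-2, 1], [-1, 0]]  ->  [[113353327, -62475590], [49377943, -27215047]]
... * rho(b^-1) = [[-44, -17], [13, 5]]  ->  [[-5799729058, -2239384509], [-2526425103, -975500266]]
... * rho(a^-1) = [[-2, 1], [-1, 0]]  ->  [[13838842625, -5799729058], [6028350472, -2526425103]]
... * rho(b) = [[5, 17], [-13, -44]]  ->  [[144590690879, 490448403177], [62985278699, 213644662556]]
... * rho(a^-1) = [[-2, 1], [-1, 0]]  ->  [[-779629784935, 144590690879], [-339615219954, 62985278699]]
... * rho(b^-1) = [[-44, -17], [13, 5]]  ->  [[36183389518567, 13976659798290], [15761878301063, 6088385132713]]
tr = 36183389518567 + 6088385132713 = 42271774651280

42271774651280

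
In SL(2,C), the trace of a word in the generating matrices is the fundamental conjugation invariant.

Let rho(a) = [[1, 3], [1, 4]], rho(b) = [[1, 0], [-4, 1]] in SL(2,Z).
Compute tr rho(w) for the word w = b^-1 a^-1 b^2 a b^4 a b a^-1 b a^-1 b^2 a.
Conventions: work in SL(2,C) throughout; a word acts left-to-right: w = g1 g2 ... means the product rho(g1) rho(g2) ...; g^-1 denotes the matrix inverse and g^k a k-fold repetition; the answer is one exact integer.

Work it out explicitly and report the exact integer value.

60428162

rho(b^-1) = [[1, 0], [4, 1]]
... * rho(a^-1) = [[4, -3], [-1, 1]]  ->  [[4, -3], [15, -11]]
... * rho(b) = [[1, 0], [-4, 1]]  ->  [[16, -3], [59, -11]]
... * rho(b) = [[1, 0], [-4, 1]]  ->  [[28, -3], [103, -11]]
... * rho(a) = [[1, 3], [1, 4]]  ->  [[25, 72], [92, 265]]
... * rho(b) = [[1, 0], [-4, 1]]  ->  [[-263, 72], [-968, 265]]
... * rho(b) = [[1, 0], [-4, 1]]  ->  [[-551, 72], [-2028, 265]]
... * rho(b) = [[1, 0], [-4, 1]]  ->  [[-839, 72], [-3088, 265]]
... * rho(b) = [[1, 0], [-4, 1]]  ->  [[-1127, 72], [-4148, 265]]
... * rho(a) = [[1, 3], [1, 4]]  ->  [[-1055, -3093], [-3883, -11384]]
... * rho(b) = [[1, 0], [-4, 1]]  ->  [[11317, -3093], [41653, -11384]]
... * rho(a^-1) = [[4, -3], [-1, 1]]  ->  [[48361, -37044], [177996, -136343]]
... * rho(b) = [[1, 0], [-4, 1]]  ->  [[196537, -37044], [723368, -136343]]
... * rho(a^-1) = [[4, -3], [-1, 1]]  ->  [[823192, -626655], [3029815, -2306447]]
... * rho(b) = [[1, 0], [-4, 1]]  ->  [[3329812, -626655], [12255603, -2306447]]
... * rho(b) = [[1, 0], [-4, 1]]  ->  [[5836432, -626655], [21481391, -2306447]]
... * rho(a) = [[1, 3], [1, 4]]  ->  [[5209777, 15002676], [19174944, 55218385]]
tr = 5209777 + 55218385 = 60428162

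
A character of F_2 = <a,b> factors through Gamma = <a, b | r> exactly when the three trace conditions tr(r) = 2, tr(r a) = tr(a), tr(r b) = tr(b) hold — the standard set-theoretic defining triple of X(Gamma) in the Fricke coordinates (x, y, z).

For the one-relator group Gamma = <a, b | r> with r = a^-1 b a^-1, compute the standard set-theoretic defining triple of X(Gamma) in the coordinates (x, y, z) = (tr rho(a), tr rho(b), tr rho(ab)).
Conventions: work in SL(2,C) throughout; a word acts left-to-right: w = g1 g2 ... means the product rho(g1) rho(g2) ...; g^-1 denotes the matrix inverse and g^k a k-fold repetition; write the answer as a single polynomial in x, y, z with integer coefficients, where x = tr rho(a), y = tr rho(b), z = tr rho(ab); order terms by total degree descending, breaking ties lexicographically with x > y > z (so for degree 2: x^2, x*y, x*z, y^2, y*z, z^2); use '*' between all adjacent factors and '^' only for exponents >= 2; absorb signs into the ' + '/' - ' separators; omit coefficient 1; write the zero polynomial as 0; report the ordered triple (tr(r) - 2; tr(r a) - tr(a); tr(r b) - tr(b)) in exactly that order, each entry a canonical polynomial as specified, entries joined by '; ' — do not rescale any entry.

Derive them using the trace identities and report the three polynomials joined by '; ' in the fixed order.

x^2*y - x*z - y - 2; x*y - x - z; x^2*y^2 - 2*x*y*z + z^2 - y - 2

trace(b a^-1) = trace(b)*trace(a) - trace(b a)   [inverse elimination on a] = x*y - z
trace(a^-1 b a^-1) = trace(b a^-1)*trace(a) - trace(b)   [inverse elimination on a] = x^2*y - x*z - y
trace(b^2) = trace(b)*trace(b) - trace(1)   [square of b] = y^2 - 2
trace(b^2 a) = trace(b)*trace(a b) - trace(a)   [square of b] = y*z - x
trace(b a^-1 b) = trace(b^2)*trace(a) - trace(b^2 a)   [inverse elimination on a] = x*y^2 - y*z - x
trace(b a b a) = trace(b a)*trace(b a) - trace(1)   [split at a repeated b] = z^2 - 2
trace(b a^-1 b a) = trace(b a b)*trace(a) - trace(b a b a)   [inverse elimination on a] = x*y*z - x^2 - z^2 + 2
trace(a^-1 b a^-1 b) = trace(b a^-1 b)*trace(a) - trace(b a^-1 b a)   [inverse elimination on a] = x^2*y^2 - 2*x*y*z + z^2 - 2
assemble the triple (trace(r) - 2; trace(r a) - x; trace(r b) - y)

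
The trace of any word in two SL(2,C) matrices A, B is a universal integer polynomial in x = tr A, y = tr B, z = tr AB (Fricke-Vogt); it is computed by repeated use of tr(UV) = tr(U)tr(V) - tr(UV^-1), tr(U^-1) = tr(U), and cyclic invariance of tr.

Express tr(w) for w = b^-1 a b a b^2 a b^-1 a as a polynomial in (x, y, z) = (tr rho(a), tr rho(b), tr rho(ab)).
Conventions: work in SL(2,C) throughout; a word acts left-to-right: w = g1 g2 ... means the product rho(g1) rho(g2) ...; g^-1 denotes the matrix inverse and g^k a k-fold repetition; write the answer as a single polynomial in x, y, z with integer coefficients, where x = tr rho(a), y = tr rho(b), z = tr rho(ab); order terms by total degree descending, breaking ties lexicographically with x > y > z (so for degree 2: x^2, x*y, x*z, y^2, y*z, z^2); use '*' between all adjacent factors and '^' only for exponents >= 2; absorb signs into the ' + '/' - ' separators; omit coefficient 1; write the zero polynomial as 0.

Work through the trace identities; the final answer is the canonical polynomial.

x^2*y^3*z^2 - x^3*y^2*z - x*y^4*z - 2*x*y^2*z^3 + 2*x^2*y*z^2 + y^3*z^2 + y*z^4 + 3*x*y^2*z - x*z^3 - x^2*y - 4*y*z^2 + 2*x*z + y

use: tr(a b a b) = tr(a b)*tr(a b) - tr(1) = z^2 - 2
apply: tr(a b a) = tr(a)*tr(b a) - tr(b) = x*z - y
use: tr(b a b^2 a) = tr(b)*tr(a b a b) - tr(a b a) = y*z^2 - x*z - y
apply: tr(b a b) = tr(b)*tr(a b) - tr(a) = y*z - x
use: tr(b a b^2) = tr(b)*tr(b a b) - tr(b a) = y^2*z - x*y - z
use: tr(b a b^2 a^2) = tr(a)*tr(b a b^2 a) - tr(b a b^2) = x*y*z^2 - x^2*z - y^2*z + z
tr(a b a b^2 a^2) = tr(a)*tr(b a b^2 a^2) - tr(b a b^2 a) = x^2*y*z^2 - x^3*z - x*y^2*z - y*z^2 + 2*x*z + y
use: tr(a b a b a b) = tr(b a)*tr(b a b a) - tr(b^-1 a^-1) = z^3 - 3*z
use: tr(a b a b a) = tr(a)*tr(b a b a) - tr(b a b) = x*z^2 - y*z - x
apply: tr(b a b a b^2 a) = tr(b)*tr(a b a b a b) - tr(a b a b a) = y*z^3 - x*z^2 - 2*y*z + x
apply: tr(b a b a b^2) = tr(b)*tr(a b a b^2) - tr(a b a b) = y^2*z^2 - x*y*z - y^2 - z^2 + 2
use: tr(a b a b^2 a^2 b) = tr(a)*tr(b a b a b^2 a) - tr(b a b a b^2) = x*y*z^3 - x^2*z^2 - y^2*z^2 - x*y*z + x^2 + y^2 + z^2 - 2
use: tr(a b^-1 a b a b^2 a) = tr(a b a b^2 a^2)*tr(b) - tr(a b a b^2 a^2 b) = x^2*y^2*z^2 - x^3*y*z - x*y^3*z - x*y*z^3 + x^2*z^2 + 3*x*y*z - x^2 - z^2 + 2
tr(a b a^2 b a b) = tr(a)*tr(b a b a b a) - tr(b a b a b) = x*z^3 - y*z^2 - 2*x*z + y
tr(a^2) = tr(a)*tr(a) - tr(1) = x^2 - 2
tr(b a^2 b) = tr(b)*tr(a^2 b) - tr(a^2) = x*y*z - x^2 - y^2 + 2
apply: tr(a b a^2 b a) = tr(a)*tr(b a^2 b a) - tr(b a^2 b) = x^2*z^2 - 2*x*y*z + y^2 - 2
tr(a b a b^2 a b a) = tr(b)*tr(a b a^2 b a b) - tr(a b a^2 b a) = x*y*z^3 - x^2*z^2 - y^2*z^2 + 2
apply: tr(a b a b a b a b) = tr(a b a b a b)*tr(a b) - tr(b a b a) = z^4 - 4*z^2 + 2
apply: tr(a b a b^2 a b a b) = tr(b)*tr(a b a b a b a b) - tr(a b a b a b a) = y*z^4 - x*z^3 - 3*y*z^2 + 2*x*z + y
tr(a b^-1 a b a b^2 a b) = tr(a b a b^2 a b a)*tr(b) - tr(a b a b^2 a b a b) = x*y^2*z^3 - x^2*y*z^2 - y^3*z^2 - y*z^4 + x*z^3 + 3*y*z^2 - 2*x*z + y
use: tr(b^-1 a b a b^2 a b^-1 a) = tr(a b^-1 a b a b^2 a)*tr(b) - tr(a b^-1 a b a b^2 a b) = x^2*y^3*z^2 - x^3*y^2*z - x*y^4*z - 2*x*y^2*z^3 + 2*x^2*y*z^2 + y^3*z^2 + y*z^4 + 3*x*y^2*z - x*z^3 - x^2*y - 4*y*z^2 + 2*x*z + y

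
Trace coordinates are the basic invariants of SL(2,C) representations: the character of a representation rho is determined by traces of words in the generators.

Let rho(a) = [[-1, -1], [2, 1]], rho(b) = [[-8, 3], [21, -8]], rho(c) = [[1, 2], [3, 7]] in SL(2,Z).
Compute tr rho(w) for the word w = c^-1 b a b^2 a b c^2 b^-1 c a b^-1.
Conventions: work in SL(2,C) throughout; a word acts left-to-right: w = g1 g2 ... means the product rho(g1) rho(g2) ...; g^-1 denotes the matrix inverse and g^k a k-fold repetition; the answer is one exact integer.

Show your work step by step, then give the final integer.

rho(c^-1) = [[7, -2], [-3, 1]]
... * rho(b) = [[-8, 3], [21, -8]]  ->  [[-98, 37], [45, -17]]
... * rho(a) = [[-1, -1], [2, 1]]  ->  [[172, 135], [-79, -62]]
... * rho(b) = [[-8, 3], [21, -8]]  ->  [[1459, -564], [-670, 259]]
... * rho(b) = [[-8, 3], [21, -8]]  ->  [[-23516, 8889], [10799, -4082]]
... * rho(a) = [[-1, -1], [2, 1]]  ->  [[41294, 32405], [-18963, -14881]]
... * rho(b) = [[-8, 3], [21, -8]]  ->  [[350153, -135358], [-160797, 62159]]
... * rho(c) = [[1, 2], [3, 7]]  ->  [[-55921, -247200], [25680, 113519]]
... * rho(c) = [[1, 2], [3, 7]]  ->  [[-797521, -1842242], [366237, 845993]]
... * rho(b^-1) = [[-8, -3], [-21, -8]]  ->  [[45067250, 17130499], [-20695749, -7866655]]
... * rho(c) = [[1, 2], [3, 7]]  ->  [[96458747, 210047993], [-44295714, -96458083]]
... * rho(a) = [[-1, -1], [2, 1]]  ->  [[323637239, 113589246], [-148620452, -52162369]]
... * rho(b^-1) = [[-8, -3], [-21, -8]]  ->  [[-4974472078, -1879625685], [2284373365, 863160308]]
tr = -4974472078 + 863160308 = -4111311770

-4111311770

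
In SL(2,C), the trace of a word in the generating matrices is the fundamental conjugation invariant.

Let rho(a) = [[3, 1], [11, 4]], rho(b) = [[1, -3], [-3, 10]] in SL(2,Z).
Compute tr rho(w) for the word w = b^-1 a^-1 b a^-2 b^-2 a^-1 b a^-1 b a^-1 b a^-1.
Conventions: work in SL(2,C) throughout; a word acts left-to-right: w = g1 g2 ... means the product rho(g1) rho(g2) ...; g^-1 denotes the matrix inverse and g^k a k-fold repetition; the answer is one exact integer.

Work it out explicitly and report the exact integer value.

rho(b^-1) = [[10, 3], [3, 1]]
... * rho(a^-1) = [[4, -1], [-11, 3]]  ->  [[7, -1], [1, 0]]
... * rho(b) = [[1, -3], [-3, 10]]  ->  [[10, -31], [1, -3]]
... * rho(a^-1) = [[4, -1], [-11, 3]]  ->  [[381, -103], [37, -10]]
... * rho(a^-1) = [[4, -1], [-11, 3]]  ->  [[2657, -690], [258, -67]]
... * rho(b^-1) = [[10, 3], [3, 1]]  ->  [[24500, 7281], [2379, 707]]
... * rho(b^-1) = [[10, 3], [3, 1]]  ->  [[266843, 80781], [25911, 7844]]
... * rho(a^-1) = [[4, -1], [-11, 3]]  ->  [[178781, -24500], [17360, -2379]]
... * rho(b) = [[1, -3], [-3, 10]]  ->  [[252281, -781343], [24497, -75870]]
... * rho(a^-1) = [[4, -1], [-11, 3]]  ->  [[9603897, -2596310], [932558, -252107]]
... * rho(b) = [[1, -3], [-3, 10]]  ->  [[17392827, -54774791], [1688879, -5318744]]
... * rho(a^-1) = [[4, -1], [-11, 3]]  ->  [[672094009, -181717200], [65261700, -17645111]]
... * rho(b) = [[1, -3], [-3, 10]]  ->  [[1217245609, -3833454027], [118197033, -372236210]]
... * rho(a^-1) = [[4, -1], [-11, 3]]  ->  [[47036976733, -12717607690], [4567386442, -1234905663]]
tr = 47036976733 + -1234905663 = 45802071070

45802071070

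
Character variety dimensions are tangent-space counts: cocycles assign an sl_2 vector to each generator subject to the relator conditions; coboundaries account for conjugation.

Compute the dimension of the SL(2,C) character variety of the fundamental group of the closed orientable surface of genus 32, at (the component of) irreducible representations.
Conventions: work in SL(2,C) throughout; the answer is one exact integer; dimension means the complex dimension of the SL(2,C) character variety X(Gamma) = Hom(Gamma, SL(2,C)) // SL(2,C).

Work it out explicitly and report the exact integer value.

pi_1 of the closed genus-32 surface has 64 generators bound by the single product-of-commutators relator.
Before the relator condition, cocycle space has dim 3*64 = 192.
At an irreducible rho, H^2 = coker(d_2) vanishes (Poincare duality: H^2 is dual to H^0 = invariants = 0), so d_2 is surjective onto sl_2 and dim Z^1 = 192 - 3 = 189.
As always at irreducible rho, dim B^1 = 3.
dim H^1 = 189 - 3 = 186 = dim X.

186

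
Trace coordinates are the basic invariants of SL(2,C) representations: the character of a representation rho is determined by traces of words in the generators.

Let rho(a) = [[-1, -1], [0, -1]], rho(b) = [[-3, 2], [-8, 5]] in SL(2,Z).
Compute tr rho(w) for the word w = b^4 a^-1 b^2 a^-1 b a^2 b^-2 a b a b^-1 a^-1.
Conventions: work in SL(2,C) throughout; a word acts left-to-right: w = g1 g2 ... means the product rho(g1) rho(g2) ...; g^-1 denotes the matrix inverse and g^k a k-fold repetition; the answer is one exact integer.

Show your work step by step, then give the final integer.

rho(b) = [[-3, 2], [-8, 5]]
... * rho(b) = [[-3, 2], [-8, 5]]  ->  [[-7, 4], [-16, 9]]
... * rho(b) = [[-3, 2], [-8, 5]]  ->  [[-11, 6], [-24, 13]]
... * rho(b) = [[-3, 2], [-8, 5]]  ->  [[-15, 8], [-32, 17]]
... * rho(a^-1) = [[-1, 1], [0, -1]]  ->  [[15, -23], [32, -49]]
... * rho(b) = [[-3, 2], [-8, 5]]  ->  [[139, -85], [296, -181]]
... * rho(b) = [[-3, 2], [-8, 5]]  ->  [[263, -147], [560, -313]]
... * rho(a^-1) = [[-1, 1], [0, -1]]  ->  [[-263, 410], [-560, 873]]
... * rho(b) = [[-3, 2], [-8, 5]]  ->  [[-2491, 1524], [-5304, 3245]]
... * rho(a) = [[-1, -1], [0, -1]]  ->  [[2491, 967], [5304, 2059]]
... * rho(a) = [[-1, -1], [0, -1]]  ->  [[-2491, -3458], [-5304, -7363]]
... * rho(b^-1) = [[5, -2], [8, -3]]  ->  [[-40119, 15356], [-85424, 32697]]
... * rho(b^-1) = [[5, -2], [8, -3]]  ->  [[-77747, 34170], [-165544, 72757]]
... * rho(a) = [[-1, -1], [0, -1]]  ->  [[77747, 43577], [165544, 92787]]
... * rho(b) = [[-3, 2], [-8, 5]]  ->  [[-581857, 373379], [-1238928, 795023]]
... * rho(a) = [[-1, -1], [0, -1]]  ->  [[581857, 208478], [1238928, 443905]]
... * rho(b^-1) = [[5, -2], [8, -3]]  ->  [[4577109, -1789148], [9745880, -3809571]]
... * rho(a^-1) = [[-1, 1], [0, -1]]  ->  [[-4577109, 6366257], [-9745880, 13555451]]
tr = -4577109 + 13555451 = 8978342

8978342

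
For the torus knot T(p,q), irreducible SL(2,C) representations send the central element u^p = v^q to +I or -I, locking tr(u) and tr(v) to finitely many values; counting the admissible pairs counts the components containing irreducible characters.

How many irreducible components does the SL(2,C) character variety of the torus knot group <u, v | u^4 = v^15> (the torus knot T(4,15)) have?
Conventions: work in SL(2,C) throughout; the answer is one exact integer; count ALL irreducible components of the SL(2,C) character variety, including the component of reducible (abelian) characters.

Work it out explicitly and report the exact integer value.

Gamma = < u, v | u^4 = v^15 > (torus knot T(4,15)); the central element u^4 = v^15 acts as +I or -I in any irreducible SL(2,C) representation.
On an irreducible component, tr(u) is locked at 2*cos(pi*alpha/4) for some alpha in 1..3, and tr(v) at 2*cos(pi*beta/15) for some beta in 1..14.
Consistency of u^4 = (-1)^alpha I with v^15 = (-1)^beta I forces alpha = beta (mod 2).
count pairs: odd alpha (2 choices) x odd beta (7), plus even alpha (1) x even beta (7): 2*7 + 1*7 = 21.
Total: 21 irreducible-character components + 1 reducible (abelian) component = 22.

22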